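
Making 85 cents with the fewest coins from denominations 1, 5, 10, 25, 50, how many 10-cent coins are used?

1

Greedy: take as many of the largest coin as possible, then repeat with the remainder.
85 − 1×50→35 − 1×25→10 − 1×10→0
Count of 10: 1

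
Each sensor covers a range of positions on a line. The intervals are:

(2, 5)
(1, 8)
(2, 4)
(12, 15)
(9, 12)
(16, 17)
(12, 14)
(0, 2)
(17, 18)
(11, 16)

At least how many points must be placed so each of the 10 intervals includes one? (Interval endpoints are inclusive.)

3

Process intervals by earliest right end; each time one isn't hit yet, stab at its right endpoint.
By right end: [0,2]  [2,4]  [2,5]  [1,8]  [9,12]  [12,14]  [12,15]  [11,16]  [16,17]  [17,18]
[0,2] uncovered → point at 2; [9,12] uncovered → point at 12; [16,17] uncovered → point at 17.
Points: 2, 12, 17 (3 total).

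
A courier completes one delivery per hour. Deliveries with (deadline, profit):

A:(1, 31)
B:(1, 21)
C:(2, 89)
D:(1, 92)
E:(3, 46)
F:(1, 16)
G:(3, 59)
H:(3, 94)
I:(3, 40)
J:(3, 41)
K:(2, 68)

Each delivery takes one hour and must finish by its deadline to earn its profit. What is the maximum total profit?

275

Sort by profit descending; place each in the latest free slot ≤ its deadline.
Profit order: H=94 D=92 C=89 K=68 G=59 E=46 J=41 I=40 A=31 B=21 F=16
Assign: H→slot 3, D→slot 1, C→slot 2, K skipped, G skipped, E skipped, J skipped, I skipped, A skipped, B skipped, F skipped.
Slots: [1:D] [2:C] [3:H]
Profit = 92 + 89 + 94 = 275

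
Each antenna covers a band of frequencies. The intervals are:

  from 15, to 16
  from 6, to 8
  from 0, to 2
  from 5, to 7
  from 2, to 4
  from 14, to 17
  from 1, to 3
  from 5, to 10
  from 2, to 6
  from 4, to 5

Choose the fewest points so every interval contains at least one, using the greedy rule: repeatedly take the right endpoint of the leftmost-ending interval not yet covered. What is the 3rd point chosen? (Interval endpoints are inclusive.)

8

Process intervals by earliest right end; each time one isn't hit yet, stab at its right endpoint.
Sorted: [0,2] [1,3] [2,4] [4,5] [2,6] [5,7] [6,8] [5,10] [15,16] [14,17]
{[0,2],[1,3],[2,4]} hit by 2; {[4,5],[2,6],[5,7]} hit by 5; {[6,8],[5,10]} hit by 8; {[15,16],[14,17]} hit by 16.
Points: 2, 5, 8, 16 (4 total).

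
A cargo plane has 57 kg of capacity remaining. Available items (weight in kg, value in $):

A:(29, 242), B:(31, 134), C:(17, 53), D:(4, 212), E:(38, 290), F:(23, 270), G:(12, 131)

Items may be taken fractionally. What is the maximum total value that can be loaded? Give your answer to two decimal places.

763.21

Greedy by value/weight ratio, highest first.
Order: D (212/4=53.00) > F (270/23=11.74) > G (131/12=10.92) > A (242/29=8.34) > E (290/38=7.63) > B (134/31=4.32) > C (53/17=3.12)
Fill: take D (4 @ 212) → take F (23 @ 270) → take G (12 @ 131) → take 18/29 of A → 150.21; 57/57 used.
Total value = 763.21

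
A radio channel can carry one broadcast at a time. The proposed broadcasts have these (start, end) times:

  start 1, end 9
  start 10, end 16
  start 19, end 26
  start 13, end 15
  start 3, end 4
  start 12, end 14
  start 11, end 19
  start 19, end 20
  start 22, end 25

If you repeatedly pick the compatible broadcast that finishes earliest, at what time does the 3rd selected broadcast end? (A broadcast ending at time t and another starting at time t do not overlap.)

20

By end time: (3,4), (1,9), (12,14), (13,15), (10,16), (11,19), (19,20), (22,25), (19,26).
Pick (3,4); next start ≥ 4 → (12,14); next start ≥ 14 → (19,20); next start ≥ 20 → (22,25).
Selected: (3,4) (12,14) (19,20) (22,25)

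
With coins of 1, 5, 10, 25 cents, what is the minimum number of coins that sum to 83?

Use the largest denomination that fits, subtract, and repeat.
83 − 3×25→8 − 1×5→3 − 3×1→0
Total coins = 3 + 1 + 3 = 7

7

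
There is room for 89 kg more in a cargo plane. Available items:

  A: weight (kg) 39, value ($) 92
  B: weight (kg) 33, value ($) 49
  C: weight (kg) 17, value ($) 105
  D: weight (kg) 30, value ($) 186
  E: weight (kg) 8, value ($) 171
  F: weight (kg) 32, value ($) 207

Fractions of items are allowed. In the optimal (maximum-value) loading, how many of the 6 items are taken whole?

4

Greedy by value/weight ratio, highest first.
Order: E (171/8=21.38) > F (207/32=6.47) > D (186/30=6.20) > C (105/17=6.18) > A (92/39=2.36) > B (49/33=1.48)
Fill: take E (8 @ 171) → take F (32 @ 207) → take D (30 @ 186) → take C (17 @ 105) → take 2/39 of A → 4.72; 89/89 used.
4 item(s) taken whole; one partial (take 2/39 of A).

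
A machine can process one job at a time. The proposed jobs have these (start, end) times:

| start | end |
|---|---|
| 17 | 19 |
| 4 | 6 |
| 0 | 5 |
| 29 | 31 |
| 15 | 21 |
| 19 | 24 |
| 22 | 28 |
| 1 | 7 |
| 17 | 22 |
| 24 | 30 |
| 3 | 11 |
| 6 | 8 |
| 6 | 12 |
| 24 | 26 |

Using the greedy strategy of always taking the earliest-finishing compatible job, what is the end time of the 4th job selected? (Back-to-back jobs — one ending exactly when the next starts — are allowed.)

By end time: (0,5), (4,6), (1,7), (6,8), (3,11), (6,12), (17,19), (15,21), (17,22), (19,24), (24,26), (22,28), (24,30), (29,31).
Pick (0,5); next start ≥ 5 → (6,8); next start ≥ 8 → (17,19); next start ≥ 19 → (19,24); next start ≥ 24 → (24,26); next start ≥ 26 → (29,31).
Selected: (0,5) (6,8) (17,19) (19,24) (24,26) (29,31)

24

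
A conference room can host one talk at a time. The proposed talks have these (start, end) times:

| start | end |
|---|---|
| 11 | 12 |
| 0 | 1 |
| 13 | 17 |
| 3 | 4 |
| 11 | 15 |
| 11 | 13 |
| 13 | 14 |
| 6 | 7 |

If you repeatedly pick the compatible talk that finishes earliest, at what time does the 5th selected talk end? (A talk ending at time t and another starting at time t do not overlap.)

Sorted by end: (0,1)  (3,4)  (6,7)  (11,12)  (11,13)  (13,14)  (11,15)  (13,17)
take (0,1); take (3,4); take (6,7); take (11,12); skip (11,13); take (13,14); skip (13,17).
Selected: (0,1) (3,4) (6,7) (11,12) (13,14)

14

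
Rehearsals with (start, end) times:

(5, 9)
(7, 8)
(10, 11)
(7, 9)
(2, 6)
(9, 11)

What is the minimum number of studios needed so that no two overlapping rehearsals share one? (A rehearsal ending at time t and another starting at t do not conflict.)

3

Events (time:±→running): 2:+→1 5:+→2 6:-→1 7:+→2 7:+→3 … peak 3.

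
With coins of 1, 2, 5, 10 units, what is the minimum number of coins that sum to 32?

32 − 3×10→2 − 1×2→0
Total coins = 3 + 1 = 4

4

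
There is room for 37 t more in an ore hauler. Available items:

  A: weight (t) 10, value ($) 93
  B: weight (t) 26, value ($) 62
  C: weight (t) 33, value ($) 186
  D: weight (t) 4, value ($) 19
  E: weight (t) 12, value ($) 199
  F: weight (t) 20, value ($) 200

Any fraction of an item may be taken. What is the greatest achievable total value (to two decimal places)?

445.50

Sort by value per unit weight and fill in that order.
Order: E (199/12=16.58) > F (200/20=10.00) > A (93/10=9.30) > C (186/33=5.64) > D (19/4=4.75) > B (62/26=2.38)
Fill: take E (12 @ 199) → take F (20 @ 200) → take 5/10 of A → 46.50; 37/37 used.
Total value = 445.50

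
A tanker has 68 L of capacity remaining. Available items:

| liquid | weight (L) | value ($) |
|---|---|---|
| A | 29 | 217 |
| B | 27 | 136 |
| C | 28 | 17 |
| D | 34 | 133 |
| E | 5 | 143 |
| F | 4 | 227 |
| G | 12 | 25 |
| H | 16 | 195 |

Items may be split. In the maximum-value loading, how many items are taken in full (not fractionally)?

Ratios (sorted): F 56.75, E 28.60, H 12.19, A 7.48, B 5.04, D 3.91, G 2.08, C 0.61
take F (4 @ 227); take E (5 @ 143); take H (16 @ 195); take A (29 @ 217); take 14/27 of B → 70.52. Capacity used 68/68.
4 item(s) taken whole; one partial (take 14/27 of B).

4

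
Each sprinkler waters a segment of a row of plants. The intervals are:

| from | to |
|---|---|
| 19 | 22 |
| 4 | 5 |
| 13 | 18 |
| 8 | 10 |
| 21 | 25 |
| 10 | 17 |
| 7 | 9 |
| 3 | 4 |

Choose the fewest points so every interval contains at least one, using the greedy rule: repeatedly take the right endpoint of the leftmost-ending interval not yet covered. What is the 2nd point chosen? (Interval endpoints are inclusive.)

By right end: [3,4]  [4,5]  [7,9]  [8,10]  [10,17]  [13,18]  [19,22]  [21,25]
[3,4] uncovered → point at 4; [7,9] uncovered → point at 9; [10,17] uncovered → point at 17; [19,22] uncovered → point at 22.
Points: 4, 9, 17, 22 (4 total).

9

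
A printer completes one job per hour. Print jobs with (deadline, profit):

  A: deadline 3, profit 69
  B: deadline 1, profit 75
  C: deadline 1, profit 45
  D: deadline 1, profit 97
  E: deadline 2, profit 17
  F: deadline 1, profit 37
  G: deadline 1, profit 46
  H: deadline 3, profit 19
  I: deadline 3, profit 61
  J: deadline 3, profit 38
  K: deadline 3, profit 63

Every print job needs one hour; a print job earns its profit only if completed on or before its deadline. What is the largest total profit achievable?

229

Profit order: D=97 B=75 A=69 K=63 I=61 G=46 C=45 J=38 F=37 H=19 E=17
Assign: D→slot 1, B skipped, A→slot 3, K→slot 2, I skipped, G skipped, C skipped, J skipped, F skipped, H skipped, E skipped.
Slots: [1:D] [2:K] [3:A]
Profit = 97 + 63 + 69 = 229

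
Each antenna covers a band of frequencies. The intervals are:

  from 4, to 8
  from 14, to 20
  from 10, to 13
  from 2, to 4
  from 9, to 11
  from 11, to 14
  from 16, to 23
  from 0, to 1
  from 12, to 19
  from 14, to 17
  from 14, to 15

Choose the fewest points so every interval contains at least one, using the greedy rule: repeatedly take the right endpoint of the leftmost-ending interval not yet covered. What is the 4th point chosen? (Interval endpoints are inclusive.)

Process intervals by earliest right end; each time one isn't hit yet, stab at its right endpoint.
By right end: [0,1]  [2,4]  [4,8]  [9,11]  [10,13]  [11,14]  [14,15]  [14,17]  [12,19]  [14,20]  [16,23]
[0,1] uncovered → point at 1; [2,4] uncovered → point at 4; [9,11] uncovered → point at 11; [14,15] uncovered → point at 15; [16,23] uncovered → point at 23.
Points: 1, 4, 11, 15, 23 (5 total).

15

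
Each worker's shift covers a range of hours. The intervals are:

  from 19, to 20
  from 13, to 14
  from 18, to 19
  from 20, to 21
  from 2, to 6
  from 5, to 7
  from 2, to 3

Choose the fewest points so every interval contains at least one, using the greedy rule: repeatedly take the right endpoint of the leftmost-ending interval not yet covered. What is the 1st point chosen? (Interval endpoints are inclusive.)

3

Sort by right endpoint; whenever an interval is uncovered, place a point at its right end.
By right end: [2,3]  [2,6]  [5,7]  [13,14]  [18,19]  [19,20]  [20,21]
[2,3] uncovered → point at 3; [5,7] uncovered → point at 7; [13,14] uncovered → point at 14; [18,19] uncovered → point at 19; [20,21] uncovered → point at 21.
Points: 3, 7, 14, 19, 21 (5 total).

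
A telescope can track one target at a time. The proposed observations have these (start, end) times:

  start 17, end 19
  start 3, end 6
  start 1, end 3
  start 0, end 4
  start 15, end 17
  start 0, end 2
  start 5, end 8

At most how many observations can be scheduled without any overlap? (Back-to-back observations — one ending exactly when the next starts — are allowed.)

By end time: (0,2), (1,3), (0,4), (3,6), (5,8), (15,17), (17,19).
Pick (0,2); next start ≥ 2 → (3,6); next start ≥ 6 → (15,17); next start ≥ 17 → (17,19).
Selected 4 observations.

4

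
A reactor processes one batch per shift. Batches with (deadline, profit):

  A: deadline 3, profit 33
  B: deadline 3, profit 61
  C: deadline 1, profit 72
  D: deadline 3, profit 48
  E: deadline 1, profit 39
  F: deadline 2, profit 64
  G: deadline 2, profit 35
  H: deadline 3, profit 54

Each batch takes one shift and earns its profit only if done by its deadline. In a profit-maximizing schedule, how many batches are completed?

3

Sort by profit descending; place each in the latest free slot ≤ its deadline.
By profit: C(d1,72), F(d2,64), B(d3,61), H(d3,54), D(d3,48), E(d1,39), G(d2,35), A(d3,33)
C→slot 1; F→slot 2; B→slot 3; H skipped; D skipped; E skipped; G skipped; A skipped.
3 of 8 scheduled.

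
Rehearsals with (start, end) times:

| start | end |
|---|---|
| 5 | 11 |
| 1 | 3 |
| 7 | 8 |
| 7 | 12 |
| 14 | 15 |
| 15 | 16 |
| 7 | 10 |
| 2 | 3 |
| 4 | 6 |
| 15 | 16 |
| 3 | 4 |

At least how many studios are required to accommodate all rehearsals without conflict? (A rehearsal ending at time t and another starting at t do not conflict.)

4

Count concurrent intervals with a sweep; the peak is the room count.
starts: [1, 2, 3, 4, 5, 7, 7, 7, 14, 15, 15]
ends:   [3, 3, 4, 6, 8, 10, 11, 12, 15, 16, 16]
s1→1 s2→2 e3→1 e3→0 s3→1 e4→0 s4→1 s5→2 e6→1 s7→2 s7→3 s7→4  — peak 4.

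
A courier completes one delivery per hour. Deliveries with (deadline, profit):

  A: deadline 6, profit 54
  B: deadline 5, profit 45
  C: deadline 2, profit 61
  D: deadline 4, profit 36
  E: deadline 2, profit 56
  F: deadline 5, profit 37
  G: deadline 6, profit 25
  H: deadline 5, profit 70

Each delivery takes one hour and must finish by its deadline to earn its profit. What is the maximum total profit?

323

Profit order: H=70 C=61 E=56 A=54 B=45 F=37 D=36 G=25
Assign: H→slot 5, C→slot 2, E→slot 1, A→slot 6, B→slot 4, F→slot 3, D skipped, G skipped.
Slots: [1:E] [2:C] [3:F] [4:B] [5:H] [6:A]
Profit = 56 + 61 + 37 + 45 + 70 + 54 = 323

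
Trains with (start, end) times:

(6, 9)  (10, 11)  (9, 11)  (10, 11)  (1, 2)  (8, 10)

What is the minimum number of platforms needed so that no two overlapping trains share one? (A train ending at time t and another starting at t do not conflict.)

The answer is the maximum number of intervals overlapping at any instant.
Events (time:±→running): 1:+→1 2:-→0 6:+→1 8:+→2 9:-→1 9:+→2 10:-→1 10:+→2 10:+→3 … peak 3.

3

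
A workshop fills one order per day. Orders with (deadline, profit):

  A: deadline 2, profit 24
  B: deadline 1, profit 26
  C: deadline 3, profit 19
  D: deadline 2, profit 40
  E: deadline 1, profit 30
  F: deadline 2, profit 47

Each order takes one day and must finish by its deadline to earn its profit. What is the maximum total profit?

106

Sort by profit descending; place each in the latest free slot ≤ its deadline.
By profit: F(d2,47), D(d2,40), E(d1,30), B(d1,26), A(d2,24), C(d3,19)
F→slot 2; D→slot 1; E skipped; B skipped; A skipped; C→slot 3.
Profit = 40 + 47 + 19 = 106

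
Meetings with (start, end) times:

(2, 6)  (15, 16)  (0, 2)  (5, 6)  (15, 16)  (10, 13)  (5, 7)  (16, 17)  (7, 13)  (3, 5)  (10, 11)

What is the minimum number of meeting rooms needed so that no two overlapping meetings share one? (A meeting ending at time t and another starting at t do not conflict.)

Count concurrent intervals with a sweep; the peak is the room count.
Events (time:±→running): 0:+→1 2:-→0 2:+→1 3:+→2 5:-→1 5:+→2 5:+→3 … peak 3.

3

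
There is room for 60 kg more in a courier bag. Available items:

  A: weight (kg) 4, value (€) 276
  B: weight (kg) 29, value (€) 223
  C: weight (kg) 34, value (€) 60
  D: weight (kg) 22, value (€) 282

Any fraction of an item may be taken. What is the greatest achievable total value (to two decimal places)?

789.82

Sort by value per unit weight and fill in that order.
Order: A (276/4=69.00) > D (282/22=12.82) > B (223/29=7.69) > C (60/34=1.76)
Fill: take A (4 @ 276) → take D (22 @ 282) → take B (29 @ 223) → take 5/34 of C → 8.82; 60/60 used.
Total value = 789.82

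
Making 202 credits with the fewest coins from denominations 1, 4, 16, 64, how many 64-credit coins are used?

Use the largest denomination that fits, subtract, and repeat.
202 − 3×64→10 − 2×4→2 − 2×1→0
Count of 64: 3

3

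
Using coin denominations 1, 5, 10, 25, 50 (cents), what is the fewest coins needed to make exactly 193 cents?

Use the largest denomination that fits, subtract, and repeat.
193 − 3×50→43 − 1×25→18 − 1×10→8 − 1×5→3 − 3×1→0
Total coins = 3 + 1 + 1 + 1 + 3 = 9

9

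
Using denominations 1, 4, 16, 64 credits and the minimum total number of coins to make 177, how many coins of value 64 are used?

2

177 − 2×64→49 − 3×16→1 − 1×1→0
Count of 64: 2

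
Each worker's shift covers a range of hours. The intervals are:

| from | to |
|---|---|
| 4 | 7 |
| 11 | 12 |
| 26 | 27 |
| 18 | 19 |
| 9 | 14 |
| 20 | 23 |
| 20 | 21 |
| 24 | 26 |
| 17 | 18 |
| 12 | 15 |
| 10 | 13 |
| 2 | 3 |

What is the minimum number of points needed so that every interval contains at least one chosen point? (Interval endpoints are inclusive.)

Sort by right endpoint; whenever an interval is uncovered, place a point at its right end.
By right end: [2,3]  [4,7]  [11,12]  [10,13]  [9,14]  [12,15]  [17,18]  [18,19]  [20,21]  [20,23]  [24,26]  [26,27]
[2,3] uncovered → point at 3; [4,7] uncovered → point at 7; [11,12] uncovered → point at 12; [17,18] uncovered → point at 18; [20,21] uncovered → point at 21; [24,26] uncovered → point at 26.
Points: 3, 7, 12, 18, 21, 26 (6 total).

6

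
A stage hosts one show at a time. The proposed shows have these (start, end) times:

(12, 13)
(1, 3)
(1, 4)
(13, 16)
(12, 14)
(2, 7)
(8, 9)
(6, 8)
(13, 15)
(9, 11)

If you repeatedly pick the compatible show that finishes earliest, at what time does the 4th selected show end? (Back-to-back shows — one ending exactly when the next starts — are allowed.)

11

Order by finish time; keep every interval that doesn't clash with the previous kept one.
By end time: (1,3), (1,4), (2,7), (6,8), (8,9), (9,11), (12,13), (12,14), (13,15), (13,16).
Pick (1,3); next start ≥ 3 → (6,8); next start ≥ 8 → (8,9); next start ≥ 9 → (9,11); next start ≥ 11 → (12,13); next start ≥ 13 → (13,15).
Selected: (1,3) (6,8) (8,9) (9,11) (12,13) (13,15)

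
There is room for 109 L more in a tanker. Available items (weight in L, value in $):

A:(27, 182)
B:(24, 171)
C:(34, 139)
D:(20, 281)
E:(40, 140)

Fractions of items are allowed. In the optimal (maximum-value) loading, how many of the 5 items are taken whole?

Greedy by value/weight ratio, highest first.
Ratios (sorted): D 14.05, B 7.12, A 6.74, C 4.09, E 3.50
take D (20 @ 281); take B (24 @ 171); take A (27 @ 182); take C (34 @ 139); take 4/40 of E → 14.00. Capacity used 109/109.
4 item(s) taken whole; one partial (take 4/40 of E).

4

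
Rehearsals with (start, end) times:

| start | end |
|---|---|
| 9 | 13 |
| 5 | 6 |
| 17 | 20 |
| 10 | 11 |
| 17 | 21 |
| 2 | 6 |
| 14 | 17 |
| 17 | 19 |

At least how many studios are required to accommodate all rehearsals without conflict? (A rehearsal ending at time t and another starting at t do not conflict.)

Events (time:±→running): 2:+→1 5:+→2 6:-→1 6:-→0 9:+→1 10:+→2 11:-→1 13:-→0 14:+→1 17:-→0 17:+→1 17:+→2 17:+→3 … peak 3.

3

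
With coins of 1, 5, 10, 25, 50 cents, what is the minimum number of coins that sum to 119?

119 − 2×50→19 − 1×10→9 − 1×5→4 − 4×1→0
Total coins = 2 + 1 + 1 + 4 = 8

8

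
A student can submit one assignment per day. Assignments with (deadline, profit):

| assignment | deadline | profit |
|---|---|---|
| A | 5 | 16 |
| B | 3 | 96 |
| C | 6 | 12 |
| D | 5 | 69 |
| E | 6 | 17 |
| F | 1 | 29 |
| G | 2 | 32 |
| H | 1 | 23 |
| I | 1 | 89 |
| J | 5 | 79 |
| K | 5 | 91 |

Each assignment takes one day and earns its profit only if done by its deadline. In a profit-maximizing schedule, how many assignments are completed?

By profit: B(d3,96), K(d5,91), I(d1,89), J(d5,79), D(d5,69), G(d2,32), F(d1,29), H(d1,23), E(d6,17), A(d5,16), C(d6,12)
B→slot 3; K→slot 5; I→slot 1; J→slot 4; D→slot 2; G skipped; F skipped; H skipped; E→slot 6; A skipped; C skipped.
6 of 11 scheduled.

6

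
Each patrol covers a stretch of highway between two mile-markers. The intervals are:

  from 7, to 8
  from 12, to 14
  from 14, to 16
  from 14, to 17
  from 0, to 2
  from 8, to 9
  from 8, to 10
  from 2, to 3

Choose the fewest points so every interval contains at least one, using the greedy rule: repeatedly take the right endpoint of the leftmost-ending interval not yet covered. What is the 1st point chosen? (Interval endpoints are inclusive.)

Process intervals by earliest right end; each time one isn't hit yet, stab at its right endpoint.
By right end: [0,2]  [2,3]  [7,8]  [8,9]  [8,10]  [12,14]  [14,16]  [14,17]
[0,2] uncovered → point at 2; [7,8] uncovered → point at 8; [12,14] uncovered → point at 14.
Points: 2, 8, 14 (3 total).

2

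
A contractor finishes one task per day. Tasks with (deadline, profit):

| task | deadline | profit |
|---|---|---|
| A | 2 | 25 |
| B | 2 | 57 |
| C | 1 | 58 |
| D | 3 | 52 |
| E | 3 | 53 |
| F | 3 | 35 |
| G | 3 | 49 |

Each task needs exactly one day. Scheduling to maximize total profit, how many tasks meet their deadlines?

By profit: C(d1,58), B(d2,57), E(d3,53), D(d3,52), G(d3,49), F(d3,35), A(d2,25)
C→slot 1; B→slot 2; E→slot 3; D skipped; G skipped; F skipped; A skipped.
3 of 7 scheduled.

3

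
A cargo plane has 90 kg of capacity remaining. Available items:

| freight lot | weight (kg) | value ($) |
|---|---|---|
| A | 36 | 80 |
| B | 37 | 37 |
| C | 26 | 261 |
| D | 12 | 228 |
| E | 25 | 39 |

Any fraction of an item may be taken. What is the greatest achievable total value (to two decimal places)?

Sort by value per unit weight and fill in that order.
Order: D (228/12=19.00) > C (261/26=10.04) > A (80/36=2.22) > E (39/25=1.56) > B (37/37=1.00)
Fill: take D (12 @ 228) → take C (26 @ 261) → take A (36 @ 80) → take 16/25 of E → 24.96; 90/90 used.
Total value = 593.96

593.96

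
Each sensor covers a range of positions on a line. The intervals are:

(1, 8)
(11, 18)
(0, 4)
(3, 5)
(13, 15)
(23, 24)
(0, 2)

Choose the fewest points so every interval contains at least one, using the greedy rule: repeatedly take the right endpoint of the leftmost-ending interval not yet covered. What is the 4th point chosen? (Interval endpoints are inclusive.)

By right end: [0,2]  [0,4]  [3,5]  [1,8]  [13,15]  [11,18]  [23,24]
[0,2] uncovered → point at 2; [3,5] uncovered → point at 5; [13,15] uncovered → point at 15; [23,24] uncovered → point at 24.
Points: 2, 5, 15, 24 (4 total).

24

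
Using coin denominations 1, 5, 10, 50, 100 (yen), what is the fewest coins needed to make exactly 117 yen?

5

117 − 1×100→17 − 1×10→7 − 1×5→2 − 2×1→0
Total coins = 1 + 1 + 1 + 2 = 5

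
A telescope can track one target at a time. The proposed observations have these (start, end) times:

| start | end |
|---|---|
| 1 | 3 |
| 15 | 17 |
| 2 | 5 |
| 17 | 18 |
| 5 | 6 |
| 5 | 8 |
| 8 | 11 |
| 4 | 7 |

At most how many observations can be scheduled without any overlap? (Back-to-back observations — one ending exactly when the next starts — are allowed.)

5

Sorted by end: (1,3)  (2,5)  (5,6)  (4,7)  (5,8)  (8,11)  (15,17)  (17,18)
take (1,3); skip (2,5); take (5,6); skip (4,7); take (8,11); take (15,17); take (17,18).
Selected 5 observations.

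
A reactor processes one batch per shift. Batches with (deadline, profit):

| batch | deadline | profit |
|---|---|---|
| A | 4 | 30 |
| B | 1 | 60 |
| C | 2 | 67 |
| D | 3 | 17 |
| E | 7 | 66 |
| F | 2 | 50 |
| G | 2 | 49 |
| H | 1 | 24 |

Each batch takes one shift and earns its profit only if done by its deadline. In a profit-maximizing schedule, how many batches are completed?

5

Sort by profit descending; place each in the latest free slot ≤ its deadline.
By profit: C(d2,67), E(d7,66), B(d1,60), F(d2,50), G(d2,49), A(d4,30), H(d1,24), D(d3,17)
C→slot 2; E→slot 7; B→slot 1; F skipped; G skipped; A→slot 4; H skipped; D→slot 3.
5 of 8 scheduled.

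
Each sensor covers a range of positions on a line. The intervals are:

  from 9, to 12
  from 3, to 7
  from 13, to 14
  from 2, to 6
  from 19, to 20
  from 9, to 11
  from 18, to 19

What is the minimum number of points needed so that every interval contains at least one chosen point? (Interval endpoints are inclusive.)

4

By right end: [2,6]  [3,7]  [9,11]  [9,12]  [13,14]  [18,19]  [19,20]
[2,6] uncovered → point at 6; [9,11] uncovered → point at 11; [13,14] uncovered → point at 14; [18,19] uncovered → point at 19.
Points: 6, 11, 14, 19 (4 total).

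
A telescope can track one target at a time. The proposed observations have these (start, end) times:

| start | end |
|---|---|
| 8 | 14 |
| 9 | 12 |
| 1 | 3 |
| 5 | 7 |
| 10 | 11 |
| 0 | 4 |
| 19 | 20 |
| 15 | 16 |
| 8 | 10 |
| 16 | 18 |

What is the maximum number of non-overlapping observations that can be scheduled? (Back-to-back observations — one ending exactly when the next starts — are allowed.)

7

Greedy by earliest finish: after sorting by end time, pick each interval compatible with the last pick.
By end time: (1,3), (0,4), (5,7), (8,10), (10,11), (9,12), (8,14), (15,16), (16,18), (19,20).
Pick (1,3); next start ≥ 3 → (5,7); next start ≥ 7 → (8,10); next start ≥ 10 → (10,11); next start ≥ 11 → (15,16); next start ≥ 16 → (16,18); next start ≥ 18 → (19,20).
Selected 7 observations.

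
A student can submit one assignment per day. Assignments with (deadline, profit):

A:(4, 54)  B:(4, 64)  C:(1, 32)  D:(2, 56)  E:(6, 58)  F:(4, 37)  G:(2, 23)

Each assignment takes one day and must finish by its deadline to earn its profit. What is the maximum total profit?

269

By profit: B(d4,64), E(d6,58), D(d2,56), A(d4,54), F(d4,37), C(d1,32), G(d2,23)
B→slot 4; E→slot 6; D→slot 2; A→slot 3; F→slot 1; C skipped; G skipped.
Profit = 37 + 56 + 54 + 64 + 58 = 269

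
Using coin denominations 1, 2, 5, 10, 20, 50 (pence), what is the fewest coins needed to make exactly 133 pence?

Greedy: take as many of the largest coin as possible, then repeat with the remainder.
133 − 2×50→33 − 1×20→13 − 1×10→3 − 1×2→1 − 1×1→0
Total coins = 2 + 1 + 1 + 1 + 1 = 6

6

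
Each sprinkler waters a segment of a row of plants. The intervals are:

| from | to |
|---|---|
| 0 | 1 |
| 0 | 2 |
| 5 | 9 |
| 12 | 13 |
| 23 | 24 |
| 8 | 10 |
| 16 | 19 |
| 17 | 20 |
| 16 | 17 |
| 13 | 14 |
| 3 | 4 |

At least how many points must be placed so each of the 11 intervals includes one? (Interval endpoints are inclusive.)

By right end: [0,1]  [0,2]  [3,4]  [5,9]  [8,10]  [12,13]  [13,14]  [16,17]  [16,19]  [17,20]  [23,24]
[0,1] uncovered → point at 1; [3,4] uncovered → point at 4; [5,9] uncovered → point at 9; [12,13] uncovered → point at 13; [16,17] uncovered → point at 17; [23,24] uncovered → point at 24.
Points: 1, 4, 9, 13, 17, 24 (6 total).

6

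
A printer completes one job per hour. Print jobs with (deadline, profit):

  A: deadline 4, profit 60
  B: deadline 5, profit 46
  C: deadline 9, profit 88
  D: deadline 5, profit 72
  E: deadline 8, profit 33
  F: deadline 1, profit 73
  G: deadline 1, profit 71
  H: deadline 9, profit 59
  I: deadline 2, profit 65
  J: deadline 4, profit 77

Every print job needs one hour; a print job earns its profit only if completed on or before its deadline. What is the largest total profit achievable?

527

Take jobs in profit order; each goes to the latest open slot no later than its deadline.
By profit: C(d9,88), J(d4,77), F(d1,73), D(d5,72), G(d1,71), I(d2,65), A(d4,60), H(d9,59), B(d5,46), E(d8,33)
C→slot 9; J→slot 4; F→slot 1; D→slot 5; G skipped; I→slot 2; A→slot 3; H→slot 8; B skipped; E→slot 7.
Profit = 73 + 65 + 60 + 77 + 72 + 33 + 59 + 88 = 527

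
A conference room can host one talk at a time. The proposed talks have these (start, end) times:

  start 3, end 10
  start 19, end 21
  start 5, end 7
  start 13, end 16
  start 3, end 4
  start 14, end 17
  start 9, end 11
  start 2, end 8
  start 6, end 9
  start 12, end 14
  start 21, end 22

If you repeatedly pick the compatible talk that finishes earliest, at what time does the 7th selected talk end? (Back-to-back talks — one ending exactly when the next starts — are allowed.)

22

Sorted by end: (3,4)  (5,7)  (2,8)  (6,9)  (3,10)  (9,11)  (12,14)  (13,16)  (14,17)  (19,21)  (21,22)
take (3,4); take (5,7); skip (6,9); take (9,11); take (12,14); take (14,17); take (19,21); take (21,22).
Selected: (3,4) (5,7) (9,11) (12,14) (14,17) (19,21) (21,22)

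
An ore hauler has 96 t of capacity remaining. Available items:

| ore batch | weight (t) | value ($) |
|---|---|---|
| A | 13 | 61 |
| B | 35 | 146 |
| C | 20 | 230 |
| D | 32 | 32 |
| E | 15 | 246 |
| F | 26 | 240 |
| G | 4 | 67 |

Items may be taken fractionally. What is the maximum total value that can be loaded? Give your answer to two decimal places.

919.09

Greedy by value/weight ratio, highest first.
Ratios (sorted): G 16.75, E 16.40, C 11.50, F 9.23, A 4.69, B 4.17, D 1.00
take G (4 @ 67); take E (15 @ 246); take C (20 @ 230); take F (26 @ 240); take A (13 @ 61); take 18/35 of B → 75.09. Capacity used 96/96.
Total value = 919.09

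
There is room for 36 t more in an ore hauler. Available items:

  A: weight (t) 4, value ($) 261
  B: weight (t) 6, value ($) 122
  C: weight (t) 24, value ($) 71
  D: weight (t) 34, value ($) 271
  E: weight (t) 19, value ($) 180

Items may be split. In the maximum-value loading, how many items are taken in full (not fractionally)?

3

Sort by value per unit weight and fill in that order.
Order: A (261/4=65.25) > B (122/6=20.33) > E (180/19=9.47) > D (271/34=7.97) > C (71/24=2.96)
Fill: take A (4 @ 261) → take B (6 @ 122) → take E (19 @ 180) → take 7/34 of D → 55.79; 36/36 used.
3 item(s) taken whole; one partial (take 7/34 of D).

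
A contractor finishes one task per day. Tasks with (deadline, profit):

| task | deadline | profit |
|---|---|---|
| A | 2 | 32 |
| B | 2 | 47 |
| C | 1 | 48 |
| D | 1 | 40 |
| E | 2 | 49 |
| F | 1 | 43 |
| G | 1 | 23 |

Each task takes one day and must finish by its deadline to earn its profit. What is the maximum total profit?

97

By profit: E(d2,49), C(d1,48), B(d2,47), F(d1,43), D(d1,40), A(d2,32), G(d1,23)
E→slot 2; C→slot 1; B skipped; F skipped; D skipped; A skipped; G skipped.
Profit = 48 + 49 = 97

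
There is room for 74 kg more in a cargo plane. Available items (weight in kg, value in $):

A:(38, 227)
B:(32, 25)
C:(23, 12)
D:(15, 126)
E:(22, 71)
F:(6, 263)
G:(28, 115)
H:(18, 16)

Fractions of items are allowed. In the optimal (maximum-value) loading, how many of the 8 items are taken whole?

3

Sort by value per unit weight and fill in that order.
Ratios (sorted): F 43.83, D 8.40, A 5.97, G 4.11, E 3.23, H 0.89, B 0.78, C 0.52
take F (6 @ 263); take D (15 @ 126); take A (38 @ 227); take 15/28 of G → 61.61. Capacity used 74/74.
3 item(s) taken whole; one partial (take 15/28 of G).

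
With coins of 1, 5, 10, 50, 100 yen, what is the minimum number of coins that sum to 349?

349 − 3×100→49 − 4×10→9 − 1×5→4 − 4×1→0
Total coins = 3 + 4 + 1 + 4 = 12

12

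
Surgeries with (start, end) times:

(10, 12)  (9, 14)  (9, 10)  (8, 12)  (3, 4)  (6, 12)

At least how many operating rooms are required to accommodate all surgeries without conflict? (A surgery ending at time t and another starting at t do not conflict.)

Count concurrent intervals with a sweep; the peak is the room count.
starts: [3, 6, 8, 9, 9, 10]
ends:   [4, 10, 12, 12, 12, 14]
s3→1 e4→0 s6→1 s8→2 s9→3 s9→4  — peak 4.

4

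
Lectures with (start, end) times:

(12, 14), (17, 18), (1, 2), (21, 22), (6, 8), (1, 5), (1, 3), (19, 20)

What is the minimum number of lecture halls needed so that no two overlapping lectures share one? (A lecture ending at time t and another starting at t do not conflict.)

Count concurrent intervals with a sweep; the peak is the room count.
starts: [1, 1, 1, 6, 12, 17, 19, 21]
ends:   [2, 3, 5, 8, 14, 18, 20, 22]
s1→1 s1→2 s1→3  — peak 3.

3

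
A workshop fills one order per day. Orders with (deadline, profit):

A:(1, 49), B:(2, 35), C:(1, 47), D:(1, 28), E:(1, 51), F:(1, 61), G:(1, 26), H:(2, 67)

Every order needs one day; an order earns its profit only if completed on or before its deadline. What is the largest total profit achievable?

128

Take jobs in profit order; each goes to the latest open slot no later than its deadline.
By profit: H(d2,67), F(d1,61), E(d1,51), A(d1,49), C(d1,47), B(d2,35), D(d1,28), G(d1,26)
H→slot 2; F→slot 1; E skipped; A skipped; C skipped; B skipped; D skipped; G skipped.
Profit = 61 + 67 = 128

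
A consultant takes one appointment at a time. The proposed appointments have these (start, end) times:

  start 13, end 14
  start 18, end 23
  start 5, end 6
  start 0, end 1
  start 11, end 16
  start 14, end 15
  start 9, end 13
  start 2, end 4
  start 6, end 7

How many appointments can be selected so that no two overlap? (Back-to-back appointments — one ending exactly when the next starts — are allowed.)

8

Sort by end time and greedily take each interval whose start is ≥ the last chosen end.
By end time: (0,1), (2,4), (5,6), (6,7), (9,13), (13,14), (14,15), (11,16), (18,23).
Pick (0,1); next start ≥ 1 → (2,4); next start ≥ 4 → (5,6); next start ≥ 6 → (6,7); next start ≥ 7 → (9,13); next start ≥ 13 → (13,14); next start ≥ 14 → (14,15); next start ≥ 15 → (18,23).
Selected 8 appointments.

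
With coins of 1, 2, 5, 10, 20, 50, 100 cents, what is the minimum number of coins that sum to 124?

124 = 1×100 + 1×20 + 2×2
Total coins = 1 + 1 + 2 = 4

4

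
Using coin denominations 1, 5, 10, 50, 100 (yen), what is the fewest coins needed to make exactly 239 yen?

10

Greedy: take as many of the largest coin as possible, then repeat with the remainder.
239 − 2×100→39 − 3×10→9 − 1×5→4 − 4×1→0
Total coins = 2 + 3 + 1 + 4 = 10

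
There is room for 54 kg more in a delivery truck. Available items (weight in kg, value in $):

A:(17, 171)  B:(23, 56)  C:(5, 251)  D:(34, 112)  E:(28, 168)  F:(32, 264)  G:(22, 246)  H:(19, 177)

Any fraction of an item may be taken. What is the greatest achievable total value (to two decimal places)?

Order: C (251/5=50.20) > G (246/22=11.18) > A (171/17=10.06) > H (177/19=9.32) > F (264/32=8.25) > E (168/28=6.00) > D (112/34=3.29) > B (56/23=2.43)
Fill: take C (5 @ 251) → take G (22 @ 246) → take A (17 @ 171) → take 10/19 of H → 93.16; 54/54 used.
Total value = 761.16

761.16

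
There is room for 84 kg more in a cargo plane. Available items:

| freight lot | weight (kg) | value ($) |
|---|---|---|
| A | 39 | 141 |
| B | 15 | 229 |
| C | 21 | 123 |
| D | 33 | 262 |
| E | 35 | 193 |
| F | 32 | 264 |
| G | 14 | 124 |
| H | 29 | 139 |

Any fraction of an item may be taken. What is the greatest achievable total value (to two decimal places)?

799.61

Greedy by value/weight ratio, highest first.
Order: B (229/15=15.27) > G (124/14=8.86) > F (264/32=8.25) > D (262/33=7.94) > C (123/21=5.86) > E (193/35=5.51) > H (139/29=4.79) > A (141/39=3.62)
Fill: take B (15 @ 229) → take G (14 @ 124) → take F (32 @ 264) → take 23/33 of D → 182.61; 84/84 used.
Total value = 799.61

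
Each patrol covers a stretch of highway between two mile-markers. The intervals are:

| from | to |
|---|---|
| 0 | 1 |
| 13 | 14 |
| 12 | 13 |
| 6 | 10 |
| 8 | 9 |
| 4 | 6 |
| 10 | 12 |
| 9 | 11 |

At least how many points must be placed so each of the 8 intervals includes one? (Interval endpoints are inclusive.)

5

By right end: [0,1]  [4,6]  [8,9]  [6,10]  [9,11]  [10,12]  [12,13]  [13,14]
[0,1] uncovered → point at 1; [4,6] uncovered → point at 6; [8,9] uncovered → point at 9; [10,12] uncovered → point at 12; [13,14] uncovered → point at 14.
Points: 1, 6, 9, 12, 14 (5 total).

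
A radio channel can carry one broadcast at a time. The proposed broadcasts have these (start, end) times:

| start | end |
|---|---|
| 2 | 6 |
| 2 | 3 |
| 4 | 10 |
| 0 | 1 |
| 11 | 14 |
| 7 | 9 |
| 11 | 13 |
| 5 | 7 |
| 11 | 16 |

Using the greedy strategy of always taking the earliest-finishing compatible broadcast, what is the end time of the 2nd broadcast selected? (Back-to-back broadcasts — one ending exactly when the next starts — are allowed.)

Sorted by end: (0,1)  (2,3)  (2,6)  (5,7)  (7,9)  (4,10)  (11,13)  (11,14)  (11,16)
take (0,1); take (2,3); skip (2,6); take (5,7); take (7,9); skip (4,10); take (11,13); skip (11,14); skip (11,16).
Selected: (0,1) (2,3) (5,7) (7,9) (11,13)

3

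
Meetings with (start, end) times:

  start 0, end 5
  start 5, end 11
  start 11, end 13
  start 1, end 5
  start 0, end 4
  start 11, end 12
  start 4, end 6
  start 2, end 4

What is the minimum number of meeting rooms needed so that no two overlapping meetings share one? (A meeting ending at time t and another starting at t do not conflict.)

4

The answer is the maximum number of intervals overlapping at any instant.
Events (time:±→running): 0:+→1 0:+→2 1:+→3 2:+→4 … peak 4.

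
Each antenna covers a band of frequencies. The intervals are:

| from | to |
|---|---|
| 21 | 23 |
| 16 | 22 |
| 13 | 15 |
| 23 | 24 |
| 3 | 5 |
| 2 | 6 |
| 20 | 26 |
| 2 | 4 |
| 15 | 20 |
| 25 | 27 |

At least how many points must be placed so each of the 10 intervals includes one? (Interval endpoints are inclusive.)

5

Process intervals by earliest right end; each time one isn't hit yet, stab at its right endpoint.
Sorted: [2,4] [3,5] [2,6] [13,15] [15,20] [16,22] [21,23] [23,24] [20,26] [25,27]
{[2,4],[3,5],[2,6]} hit by 4; {[13,15],[15,20]} hit by 15; {[16,22],[21,23]} hit by 22; {[23,24],[20,26]} hit by 24; {[25,27]} hit by 27.
Points: 4, 15, 22, 24, 27 (5 total).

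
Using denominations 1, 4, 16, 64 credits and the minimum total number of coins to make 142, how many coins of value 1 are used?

Use the largest denomination that fits, subtract, and repeat.
142 = 2×64 + 3×4 + 2×1
Count of 1: 2

2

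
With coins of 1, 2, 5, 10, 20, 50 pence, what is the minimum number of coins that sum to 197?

7

Greedy: take as many of the largest coin as possible, then repeat with the remainder.
197 − 3×50→47 − 2×20→7 − 1×5→2 − 1×2→0
Total coins = 3 + 2 + 1 + 1 = 7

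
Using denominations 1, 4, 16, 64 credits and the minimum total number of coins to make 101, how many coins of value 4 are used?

1

Use the largest denomination that fits, subtract, and repeat.
101 = 1×64 + 2×16 + 1×4 + 1×1
Count of 4: 1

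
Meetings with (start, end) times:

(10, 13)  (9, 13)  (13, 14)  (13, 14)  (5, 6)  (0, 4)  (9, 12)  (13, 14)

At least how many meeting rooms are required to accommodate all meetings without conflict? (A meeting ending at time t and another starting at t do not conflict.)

3

starts: [0, 5, 9, 9, 10, 13, 13, 13]
ends:   [4, 6, 12, 13, 13, 14, 14, 14]
s0→1 e4→0 s5→1 e6→0 s9→1 s9→2 s10→3  — peak 3.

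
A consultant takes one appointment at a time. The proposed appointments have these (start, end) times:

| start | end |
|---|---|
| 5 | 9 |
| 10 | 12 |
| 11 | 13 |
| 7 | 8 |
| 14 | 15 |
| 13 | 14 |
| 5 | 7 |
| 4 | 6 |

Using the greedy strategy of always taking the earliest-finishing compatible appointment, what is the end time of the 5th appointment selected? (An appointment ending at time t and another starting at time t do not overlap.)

Sort by end time and greedily take each interval whose start is ≥ the last chosen end.
Sorted by end: (4,6)  (5,7)  (7,8)  (5,9)  (10,12)  (11,13)  (13,14)  (14,15)
take (4,6); skip (5,7); take (7,8); skip (5,9); take (10,12); skip (11,13); take (13,14); take (14,15).
Selected: (4,6) (7,8) (10,12) (13,14) (14,15)

15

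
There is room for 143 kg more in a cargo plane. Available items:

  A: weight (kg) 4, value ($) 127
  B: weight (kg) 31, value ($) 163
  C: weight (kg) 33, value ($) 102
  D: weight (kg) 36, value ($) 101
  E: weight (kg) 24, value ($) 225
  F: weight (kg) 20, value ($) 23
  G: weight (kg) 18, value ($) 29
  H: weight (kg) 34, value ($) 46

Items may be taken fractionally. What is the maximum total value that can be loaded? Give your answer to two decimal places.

Greedy by value/weight ratio, highest first.
Order: A (127/4=31.75) > E (225/24=9.38) > B (163/31=5.26) > C (102/33=3.09) > D (101/36=2.81) > G (29/18=1.61) > H (46/34=1.35) > F (23/20=1.15)
Fill: take A (4 @ 127) → take E (24 @ 225) → take B (31 @ 163) → take C (33 @ 102) → take D (36 @ 101) → take 15/18 of G → 24.17; 143/143 used.
Total value = 742.17

742.17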